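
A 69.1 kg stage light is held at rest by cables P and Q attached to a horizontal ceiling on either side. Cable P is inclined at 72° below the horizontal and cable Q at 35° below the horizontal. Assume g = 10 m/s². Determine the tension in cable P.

T_P ≈ 592 N

Weight W = 69.1 × 10 = 691 N acts straight down.
Horizontal: T_P cos 72° = T_Q cos 35°  →  T_Q = 0.3772 T_P.
Vertical: T_P sin 72° + T_Q sin 35° = 691.
Substituting the horizontal relation into the vertical equation gives 1.167 T_P = 691, so T_P = 591.9 N.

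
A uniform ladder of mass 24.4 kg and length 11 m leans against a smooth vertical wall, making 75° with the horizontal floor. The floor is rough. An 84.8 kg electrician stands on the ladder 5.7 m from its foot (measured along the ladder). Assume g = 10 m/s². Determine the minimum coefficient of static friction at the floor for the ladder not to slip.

μ_min ≈ 0.138

ΣF_y = 0: N_floor = 24.4×10 + 84.8×10 = 1092 N.
Torques about the foot: N_wall · 11 sin 75° = 24.4×10×5.5 cos 75° + 84.8×10×5.7 cos 75° → N_wall = 150.43 N.
ΣF_x = 0: f_floor = N_wall = 150.43 N.
μ_min = f_floor / N_floor = 150.43 / 1092 = 0.1378.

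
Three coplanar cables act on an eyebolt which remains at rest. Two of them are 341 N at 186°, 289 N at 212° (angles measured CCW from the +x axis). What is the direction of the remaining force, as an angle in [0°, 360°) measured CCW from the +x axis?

θ ≈ 17.9°

Sum the known components: ΣF_x = -584.2 N, ΣF_y = -188.8 N.
For equilibrium the remaining force must supply (−ΣF_x, −ΣF_y) = (584.2, 188.8) N.
Magnitude = √((584.2)² + (188.8)²) = 614 N; direction = atan2(188.8, 584.2) = 17.9°.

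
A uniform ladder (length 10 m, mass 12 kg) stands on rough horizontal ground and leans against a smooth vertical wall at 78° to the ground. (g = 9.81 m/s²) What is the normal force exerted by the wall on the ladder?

Torques about the foot: N_wall · 10 sin 78° = 12×9.81×5 cos 78° → N_wall = 12.511 N.

N_wall ≈ 12.5 N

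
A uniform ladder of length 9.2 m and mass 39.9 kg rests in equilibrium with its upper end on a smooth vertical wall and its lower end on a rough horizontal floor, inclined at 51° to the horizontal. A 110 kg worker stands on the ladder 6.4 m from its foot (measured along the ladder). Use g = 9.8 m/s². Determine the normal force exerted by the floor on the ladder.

ΣF_y = 0: N_floor = 39.9×9.8 + 110×9.8 = 1469 N.

N_floor ≈ 1470 N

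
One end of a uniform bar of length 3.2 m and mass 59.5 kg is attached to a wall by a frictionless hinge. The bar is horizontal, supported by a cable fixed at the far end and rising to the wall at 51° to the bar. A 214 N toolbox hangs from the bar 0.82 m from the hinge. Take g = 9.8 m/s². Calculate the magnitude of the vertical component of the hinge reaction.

|H_y| ≈ 451 N

Take torques about the hinge: T sin 51° · 3.2 = 59.5×9.8×1.6 + 214×0.82 = 1108.4 N·m.
So T = 1108.4 / (0.7771 × 3.2) = 445.72 N.
ΣF_y = 0: H_y = (59.5×9.8 + 214) − T sin 51° = 797.1 − 346.39 = 450.71 N.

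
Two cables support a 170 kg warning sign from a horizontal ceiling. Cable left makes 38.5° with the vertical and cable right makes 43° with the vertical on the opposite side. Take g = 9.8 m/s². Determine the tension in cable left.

Angles from the horizontal: cable left is 90° − 38.5° = 51.5°, cable right is 90° − 43° = 47°.
Weight W = 170 × 9.8 = 1666 N acts straight down.
Horizontal: T_left cos 51.5° = T_right cos 47°  →  T_right = 0.9128 T_left.
Vertical: T_left sin 51.5° + T_right sin 47° = 1666.
Substituting the horizontal relation into the vertical equation gives 1.45 T_left = 1666, so T_left = 1149 N.

T_left ≈ 1150 N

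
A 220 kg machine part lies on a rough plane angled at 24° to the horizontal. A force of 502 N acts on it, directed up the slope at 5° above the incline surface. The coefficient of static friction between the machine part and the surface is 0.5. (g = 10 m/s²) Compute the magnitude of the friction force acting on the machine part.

f ≈ 395 N

Axes along / perpendicular to the incline. W sin 24° = 894.8 N down-slope; W cos 24° = 2010 N into the surface.
Perpendicular: N = W cos 24° − P sin 5° = 2010 − 43.75 = 1966 N.
Along incline: P cos 5° + f = W sin 24° (friction acts up-slope) → f = 894.8 − 500.1 = 394.7 N.
|f| = 394.7 N ≤ μN = 983 N, so the machine part is indeed static.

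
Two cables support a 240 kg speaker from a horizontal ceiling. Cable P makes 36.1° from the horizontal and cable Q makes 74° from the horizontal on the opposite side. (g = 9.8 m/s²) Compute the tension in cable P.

T_P ≈ 690 N

Weight W = 240 × 9.8 = 2352 N acts straight down.
Horizontal: T_P cos 36.1° = T_Q cos 74°  →  T_Q = 2.931 T_P.
Vertical: T_P sin 36.1° + T_Q sin 74° = 2352.
Substituting the horizontal relation into the vertical equation gives 3.407 T_P = 2352, so T_P = 690.3 N.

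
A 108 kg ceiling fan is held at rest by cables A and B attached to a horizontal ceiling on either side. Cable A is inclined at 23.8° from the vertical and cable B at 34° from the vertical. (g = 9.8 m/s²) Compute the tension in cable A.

Angles from the horizontal: cable A is 90° − 23.8° = 66.2°, cable B is 90° − 34° = 56°.
Weight W = 108 × 9.8 = 1058 N acts straight down.
Horizontal: T_A cos 66.2° = T_B cos 56°  →  T_B = 0.7217 T_A.
Vertical: T_A sin 66.2° + T_B sin 56° = 1058.
Substituting the horizontal relation into the vertical equation gives 1.513 T_A = 1058, so T_A = 699.4 N.

T_A ≈ 699 N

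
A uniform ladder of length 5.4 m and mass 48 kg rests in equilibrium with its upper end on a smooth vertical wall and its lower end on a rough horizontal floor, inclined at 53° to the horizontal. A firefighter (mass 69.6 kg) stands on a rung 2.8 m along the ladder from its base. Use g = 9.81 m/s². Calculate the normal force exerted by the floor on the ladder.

ΣF_y = 0: N_floor = 48×9.81 + 69.6×9.81 = 1153.7 N.

N_floor ≈ 1150 N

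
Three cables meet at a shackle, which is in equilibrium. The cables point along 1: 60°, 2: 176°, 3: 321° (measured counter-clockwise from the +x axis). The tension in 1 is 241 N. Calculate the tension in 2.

T_2 ≈ 415 N

Resolve: ΣF_x = 241 cos 60° + T_2 cos 176° + T_3 cos 321° = 0.
        ΣF_y = 241 sin 60° + T_2 sin 176° + T_3 sin 321° = 0.
The known terms sum to (120.5, 208.7) N, so -0.9976 T_2 + 0.7771 T_3 = -120.5 and 0.0698 T_2 − 0.6293 T_3 = -208.7.
Solving simultaneously: T_2 = 415 N, T_3 = 377.6 N.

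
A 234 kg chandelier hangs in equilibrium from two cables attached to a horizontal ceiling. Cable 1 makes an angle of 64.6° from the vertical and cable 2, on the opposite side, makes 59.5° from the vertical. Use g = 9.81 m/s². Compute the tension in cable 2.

T_2 ≈ 2500 N

Angles from the horizontal: cable 1 is 90° − 64.6° = 25.4°, cable 2 is 90° − 59.5° = 30.5°.
Weight W = 234 × 9.81 = 2296 N acts straight down.
Horizontal: T_1 cos 25.4° = T_2 cos 30.5°  →  T_1 = 0.9538 T_2.
Vertical: T_1 sin 25.4° + T_2 sin 30.5° = 2296.
Substituting the horizontal relation into the vertical equation gives 0.9167 T_2 = 2296, so T_2 = 2504 N.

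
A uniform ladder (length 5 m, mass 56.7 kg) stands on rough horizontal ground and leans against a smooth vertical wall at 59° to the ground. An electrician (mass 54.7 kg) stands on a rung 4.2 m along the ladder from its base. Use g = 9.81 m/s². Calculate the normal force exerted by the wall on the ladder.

N_wall ≈ 438 N

Torques about the foot: N_wall · 5 sin 59° = 56.7×9.81×2.5 cos 59° + 54.7×9.81×4.2 cos 59° → N_wall = 437.95 N.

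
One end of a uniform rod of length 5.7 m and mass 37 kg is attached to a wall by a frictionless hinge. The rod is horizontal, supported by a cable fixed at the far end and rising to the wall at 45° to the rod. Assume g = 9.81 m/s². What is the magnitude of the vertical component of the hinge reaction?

|H_y| ≈ 181 N

Take torques about the hinge: T sin 45° · 5.7 = 37×9.81×2.85 = 1034.5 N·m.
So T = 1034.5 / (0.7071 × 5.7) = 256.66 N.
ΣF_y = 0: H_y = (37×9.81) − T sin 45° = 362.97 − 181.49 = 181.49 N.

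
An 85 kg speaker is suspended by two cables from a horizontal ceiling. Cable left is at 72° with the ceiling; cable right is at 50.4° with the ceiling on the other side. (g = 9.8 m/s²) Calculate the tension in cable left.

T_left ≈ 629 N

Weight W = 85 × 9.8 = 833 N acts straight down.
Horizontal: T_left cos 72° = T_right cos 50.4°  →  T_right = 0.4848 T_left.
Vertical: T_left sin 72° + T_right sin 50.4° = 833.
Substituting the horizontal relation into the vertical equation gives 1.325 T_left = 833, so T_left = 628.9 N.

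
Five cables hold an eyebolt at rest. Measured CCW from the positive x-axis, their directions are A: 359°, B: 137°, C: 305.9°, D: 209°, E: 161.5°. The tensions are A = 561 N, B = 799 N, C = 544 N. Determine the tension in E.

Resolve: ΣF_x = 561 cos 359° + 799 cos 137° + 544 cos 305.9° + T_D cos 209° + T_E cos 161.5° = 0.
        ΣF_y = 561 sin 359° + 799 sin 137° + 544 sin 305.9° + T_D sin 209° + T_E sin 161.5° = 0.
The known terms sum to (295.5, 94.46) N, so -0.8746 T_D − 0.9483 T_E = -295.5 and -0.4848 T_D + 0.3173 T_E = -94.46.
Solving simultaneously: T_D = 248.7 N, T_E = 82.28 N.

T_E ≈ 82.3 N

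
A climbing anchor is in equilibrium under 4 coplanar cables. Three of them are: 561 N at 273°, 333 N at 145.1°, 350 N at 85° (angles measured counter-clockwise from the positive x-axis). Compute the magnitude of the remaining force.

F ≈ 214 N

Sum the known components: ΣF_x = -213.2 N, ΣF_y = -21.04 N.
For equilibrium the remaining force must supply (−ΣF_x, −ΣF_y) = (213.2, 21.04) N.
Magnitude = √((213.2)² + (21.04)²) = 214.3 N; direction = atan2(21.04, 213.2) = 5.6°.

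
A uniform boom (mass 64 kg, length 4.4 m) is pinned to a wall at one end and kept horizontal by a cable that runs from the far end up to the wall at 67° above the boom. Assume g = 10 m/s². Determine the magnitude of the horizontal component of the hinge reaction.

H_x ≈ 136 N

Take torques about the hinge: T sin 67° · 4.4 = 64×10×2.2 = 1408 N·m.
So T = 1408 / (0.9205 × 4.4) = 347.64 N.
ΣF_x = 0: H_x = T cos 67° = 135.83 N.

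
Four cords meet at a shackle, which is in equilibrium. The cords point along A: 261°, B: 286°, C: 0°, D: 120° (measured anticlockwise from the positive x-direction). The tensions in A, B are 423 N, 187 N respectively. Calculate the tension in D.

T_D ≈ 690 N

Resolve: ΣF_x = 423 cos 261° + 187 cos 286° + T_C cos 0° + T_D cos 120° = 0.
        ΣF_y = 423 sin 261° + 187 sin 286° + T_C sin 0° + T_D sin 120° = 0.
The known terms sum to (-14.63, -597.5) N, so 1.0000 T_C − 0.5000 T_D = 14.63 and 0.0000 T_C + 0.8660 T_D = 597.5.
Solving simultaneously: T_C = 359.6 N, T_D = 690 N.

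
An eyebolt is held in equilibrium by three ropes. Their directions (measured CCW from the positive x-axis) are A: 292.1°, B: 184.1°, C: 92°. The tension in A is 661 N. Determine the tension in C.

T_C ≈ 629 N

Resolve: ΣF_x = 661 cos 292.1° + T_B cos 184.1° + T_C cos 92° = 0.
        ΣF_y = 661 sin 292.1° + T_B sin 184.1° + T_C sin 92° = 0.
The known terms sum to (248.7, -612.4) N, so -0.9974 T_B − 0.0349 T_C = -248.7 and -0.0715 T_B + 0.9994 T_C = 612.4.
Solving simultaneously: T_B = 227.3 N, T_C = 629.1 N.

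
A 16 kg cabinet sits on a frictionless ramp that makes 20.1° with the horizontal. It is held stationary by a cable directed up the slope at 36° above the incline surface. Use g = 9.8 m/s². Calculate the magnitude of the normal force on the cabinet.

Take axes along and perpendicular to the incline. Weight components: W sin 20.1° = 53.89 N down-slope, W cos 20.1° = 147.2 N into the surface.
Along incline: T cos 36° = W sin 20.1° → T = 66.61 N.
Perpendicular: N = W cos 20.1° − T sin 36° = 108.1 N.

N ≈ 108 N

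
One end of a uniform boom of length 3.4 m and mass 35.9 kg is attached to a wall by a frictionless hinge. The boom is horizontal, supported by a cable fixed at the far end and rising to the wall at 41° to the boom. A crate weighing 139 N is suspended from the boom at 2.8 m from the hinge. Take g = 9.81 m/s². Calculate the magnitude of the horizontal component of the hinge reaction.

Take torques about the hinge: T sin 41° · 3.4 = 35.9×9.81×1.7 + 139×2.8 = 987.9 N·m.
So T = 987.9 / (0.6561 × 3.4) = 442.89 N.
ΣF_x = 0: H_x = T cos 41° = 334.25 N.

H_x ≈ 334 N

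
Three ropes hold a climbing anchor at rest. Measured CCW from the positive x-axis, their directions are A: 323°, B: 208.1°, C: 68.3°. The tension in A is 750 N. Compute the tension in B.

T_B ≈ 1120 N

Resolve: ΣF_x = 750 cos 323° + T_B cos 208.1° + T_C cos 68.3° = 0.
        ΣF_y = 750 sin 323° + T_B sin 208.1° + T_C sin 68.3° = 0.
The known terms sum to (599, -451.4) N, so -0.8821 T_B + 0.3697 T_C = -599 and -0.4710 T_B + 0.9291 T_C = 451.4.
Solving simultaneously: T_B = 1121 N, T_C = 1054 N.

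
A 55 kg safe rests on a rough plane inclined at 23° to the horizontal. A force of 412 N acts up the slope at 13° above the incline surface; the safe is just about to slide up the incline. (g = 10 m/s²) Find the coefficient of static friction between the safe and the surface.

μ ≈ 0.451

On the verge of sliding up the incline, friction is at its maximum μN and acts down the slope.
Perpendicular to incline: N = W cos 23° − P sin 13° = 506.3 − 92.68 = 413.6 N.
Along incline: P cos 13° − μN = W sin 23° → μ = −(W sin 23° − P cos 13°) / N = 0.451.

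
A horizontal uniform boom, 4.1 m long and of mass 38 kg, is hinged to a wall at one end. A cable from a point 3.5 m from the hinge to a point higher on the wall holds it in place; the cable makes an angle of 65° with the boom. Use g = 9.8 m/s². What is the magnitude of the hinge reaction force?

Take torques about the hinge: T sin 65° · 3.5 = 38×9.8×2.05 = 763.42 N·m.
So T = 763.42 / (0.9063 × 3.5) = 240.67 N.
ΣF_x = 0: H_x = T cos 65° = 101.71 N.
ΣF_y = 0: H_y = (38×9.8) − T sin 65° = 372.4 − 218.12 = 154.28 N.
|H| = √(H_x² + H_y²) = √((101.71)² + (154.28)²) = 184.79 N.

|H| ≈ 185 N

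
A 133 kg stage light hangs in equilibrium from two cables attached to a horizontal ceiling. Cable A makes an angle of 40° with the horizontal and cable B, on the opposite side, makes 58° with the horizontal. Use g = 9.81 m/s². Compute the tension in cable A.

T_A ≈ 698 N

Weight W = 133 × 9.81 = 1305 N acts straight down.
Horizontal: T_A cos 40° = T_B cos 58°  →  T_B = 1.446 T_A.
Vertical: T_A sin 40° + T_B sin 58° = 1305.
Substituting the horizontal relation into the vertical equation gives 1.869 T_A = 1305, so T_A = 698.2 N.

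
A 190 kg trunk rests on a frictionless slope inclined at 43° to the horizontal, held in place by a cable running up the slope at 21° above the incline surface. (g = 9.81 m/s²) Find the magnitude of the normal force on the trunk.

Take axes along and perpendicular to the incline. Weight components: W sin 43° = 1271 N down-slope, W cos 43° = 1363 N into the surface.
Along incline: T cos 21° = W sin 43° → T = 1362 N.
Perpendicular: N = W cos 43° − T sin 21° = 875.2 N.

N ≈ 875 N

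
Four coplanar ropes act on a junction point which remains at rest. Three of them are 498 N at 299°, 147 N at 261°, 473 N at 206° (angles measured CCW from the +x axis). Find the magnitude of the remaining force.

F ≈ 815 N

Sum the known components: ΣF_x = -206.7 N, ΣF_y = -788.1 N.
For equilibrium the remaining force must supply (−ΣF_x, −ΣF_y) = (206.7, 788.1) N.
Magnitude = √((206.7)² + (788.1)²) = 814.8 N; direction = atan2(788.1, 206.7) = 75.3°.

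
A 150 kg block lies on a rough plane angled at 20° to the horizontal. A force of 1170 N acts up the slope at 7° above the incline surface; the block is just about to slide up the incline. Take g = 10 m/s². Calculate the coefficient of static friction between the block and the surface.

μ ≈ 0.512

On the verge of sliding up the incline, friction is at its maximum μN and acts down the slope.
Perpendicular to incline: N = W cos 20° − P sin 7° = 1410 − 142.6 = 1267 N.
Along incline: P cos 7° − μN = W sin 20° → μ = −(W sin 20° − P cos 7°) / N = 0.5117.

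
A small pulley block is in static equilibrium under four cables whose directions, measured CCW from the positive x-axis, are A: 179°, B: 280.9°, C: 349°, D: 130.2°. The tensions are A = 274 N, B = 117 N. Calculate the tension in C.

T_C ≈ 420 N

Resolve: ΣF_x = 274 cos 179° + 117 cos 280.9° + T_C cos 349° + T_D cos 130.2° = 0.
        ΣF_y = 274 sin 179° + 117 sin 280.9° + T_C sin 349° + T_D sin 130.2° = 0.
The known terms sum to (-251.8, -110.1) N, so 0.9816 T_C − 0.6455 T_D = 251.8 and -0.1908 T_C + 0.7638 T_D = 110.1.
Solving simultaneously: T_C = 420.4 N, T_D = 249.2 N.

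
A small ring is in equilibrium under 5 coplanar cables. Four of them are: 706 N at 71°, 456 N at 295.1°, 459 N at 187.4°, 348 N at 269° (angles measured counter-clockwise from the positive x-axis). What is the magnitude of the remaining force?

Sum the known components: ΣF_x = -37.96 N, ΣF_y = -152.5 N.
For equilibrium the remaining force must supply (−ΣF_x, −ΣF_y) = (37.96, 152.5) N.
Magnitude = √((37.96)² + (152.5)²) = 157.1 N; direction = atan2(152.5, 37.96) = 76.0°.

F ≈ 157 N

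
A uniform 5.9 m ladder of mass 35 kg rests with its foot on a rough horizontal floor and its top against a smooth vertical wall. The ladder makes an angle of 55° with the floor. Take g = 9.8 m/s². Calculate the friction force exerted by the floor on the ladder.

Torques about the foot: N_wall · 5.9 sin 55° = 35×9.8×2.95 cos 55° → N_wall = 120.09 N.
ΣF_x = 0: f_floor = N_wall = 120.09 N.

f ≈ 120 N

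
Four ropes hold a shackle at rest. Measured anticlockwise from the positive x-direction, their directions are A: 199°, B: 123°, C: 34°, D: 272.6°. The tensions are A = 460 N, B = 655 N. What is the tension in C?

Resolve: ΣF_x = 460 cos 199° + 655 cos 123° + T_C cos 34° + T_D cos 272.6° = 0.
        ΣF_y = 460 sin 199° + 655 sin 123° + T_C sin 34° + T_D sin 272.6° = 0.
The known terms sum to (-791.7, 399.6) N, so 0.8290 T_C + 0.0454 T_D = 791.7 and 0.5592 T_C − 0.9990 T_D = -399.6.
Solving simultaneously: T_C = 905.3 N, T_D = 906.7 N.

T_C ≈ 905 N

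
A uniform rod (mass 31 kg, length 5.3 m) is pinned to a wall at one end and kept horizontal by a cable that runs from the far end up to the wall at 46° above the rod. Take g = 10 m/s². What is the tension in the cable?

T ≈ 215 N

Take torques about the hinge: T sin 46° · 5.3 = 31×10×2.65 = 821.5 N·m.
So T = 821.5 / (0.7193 × 5.3) = 215.48 N.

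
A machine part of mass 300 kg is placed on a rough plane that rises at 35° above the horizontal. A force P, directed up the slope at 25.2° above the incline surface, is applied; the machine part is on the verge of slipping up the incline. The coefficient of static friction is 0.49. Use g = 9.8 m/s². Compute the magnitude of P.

On the verge of sliding up the incline, friction equals μN and acts down the slope.
Perpendicular: N + P sin 25.2° = W cos 35° = 2408 N.
Along incline: P cos 25.2° = W sin 35° + μN  with W sin 35° = 1686 N.
Solving the pair for P and N: P = 2574 N, N = 1312 N (and f = μN = 643 N).

P ≈ 2570 N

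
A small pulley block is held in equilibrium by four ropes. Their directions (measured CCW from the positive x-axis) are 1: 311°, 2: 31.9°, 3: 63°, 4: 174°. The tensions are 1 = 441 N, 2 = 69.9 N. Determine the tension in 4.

Resolve: ΣF_x = 441 cos 311° + 69.9 cos 31.9° + T_3 cos 63° + T_4 cos 174° = 0.
        ΣF_y = 441 sin 311° + 69.9 sin 31.9° + T_3 sin 63° + T_4 sin 174° = 0.
The known terms sum to (348.7, -295.9) N, so 0.4540 T_3 − 0.9945 T_4 = -348.7 and 0.8910 T_3 + 0.1045 T_4 = 295.9.
Solving simultaneously: T_3 = 276.2 N, T_4 = 476.7 N.

T_4 ≈ 477 N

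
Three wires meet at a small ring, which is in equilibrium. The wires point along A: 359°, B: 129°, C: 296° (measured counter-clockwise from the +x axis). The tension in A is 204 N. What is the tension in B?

T_B ≈ 808 N

Resolve: ΣF_x = 204 cos 359° + T_B cos 129° + T_C cos 296° = 0.
        ΣF_y = 204 sin 359° + T_B sin 129° + T_C sin 296° = 0.
The known terms sum to (204, -3.56) N, so -0.6293 T_B + 0.4384 T_C = -204 and 0.7771 T_B − 0.8988 T_C = 3.56.
Solving simultaneously: T_B = 808 N, T_C = 694.7 N.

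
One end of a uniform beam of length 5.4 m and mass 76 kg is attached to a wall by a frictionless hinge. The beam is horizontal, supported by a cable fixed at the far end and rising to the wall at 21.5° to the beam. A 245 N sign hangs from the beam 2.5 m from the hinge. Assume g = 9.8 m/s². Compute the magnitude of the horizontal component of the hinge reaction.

H_x ≈ 1230 N

Take torques about the hinge: T sin 21.5° · 5.4 = 76×9.8×2.7 + 245×2.5 = 2623.5 N·m.
So T = 2623.5 / (0.3665 × 5.4) = 1325.6 N.
ΣF_x = 0: H_x = T cos 21.5° = 1233.3 N.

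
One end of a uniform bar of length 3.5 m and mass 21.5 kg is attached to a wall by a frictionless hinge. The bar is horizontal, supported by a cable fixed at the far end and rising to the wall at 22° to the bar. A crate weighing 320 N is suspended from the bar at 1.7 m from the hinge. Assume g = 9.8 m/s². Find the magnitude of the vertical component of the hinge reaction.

|H_y| ≈ 270 N

Take torques about the hinge: T sin 22° · 3.5 = 21.5×9.8×1.75 + 320×1.7 = 912.73 N·m.
So T = 912.73 / (0.3746 × 3.5) = 696.14 N.
ΣF_y = 0: H_y = (21.5×9.8 + 320) − T sin 22° = 530.7 − 260.78 = 269.92 N.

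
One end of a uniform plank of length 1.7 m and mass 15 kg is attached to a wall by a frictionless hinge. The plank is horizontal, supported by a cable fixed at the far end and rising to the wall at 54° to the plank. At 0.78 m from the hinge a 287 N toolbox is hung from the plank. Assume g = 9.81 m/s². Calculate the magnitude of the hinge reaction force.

Take torques about the hinge: T sin 54° · 1.7 = 15×9.81×0.85 + 287×0.78 = 348.94 N·m.
So T = 348.94 / (0.8090 × 1.7) = 253.71 N.
ΣF_x = 0: H_x = T cos 54° = 149.13 N.
ΣF_y = 0: H_y = (15×9.81 + 287) − T sin 54° = 434.15 − 205.26 = 228.89 N.
|H| = √(H_x² + H_y²) = √((149.13)² + (228.89)²) = 273.19 N.

|H| ≈ 273 N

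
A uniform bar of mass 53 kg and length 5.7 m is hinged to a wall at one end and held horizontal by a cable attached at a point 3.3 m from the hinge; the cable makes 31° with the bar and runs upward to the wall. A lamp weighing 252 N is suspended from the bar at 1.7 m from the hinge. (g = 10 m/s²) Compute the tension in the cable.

Take torques about the hinge: T sin 31° · 3.3 = 53×10×2.85 + 252×1.7 = 1938.9 N·m.
So T = 1938.9 / (0.5150 × 3.3) = 1140.8 N.

T ≈ 1140 N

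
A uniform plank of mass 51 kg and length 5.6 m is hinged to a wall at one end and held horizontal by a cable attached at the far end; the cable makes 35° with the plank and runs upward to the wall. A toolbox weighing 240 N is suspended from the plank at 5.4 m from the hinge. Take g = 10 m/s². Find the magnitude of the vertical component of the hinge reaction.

|H_y| ≈ 264 N

Take torques about the hinge: T sin 35° · 5.6 = 51×10×2.8 + 240×5.4 = 2724 N·m.
So T = 2724 / (0.5736 × 5.6) = 848.06 N.
ΣF_y = 0: H_y = (51×10 + 240) − T sin 35° = 750 − 486.43 = 263.57 N.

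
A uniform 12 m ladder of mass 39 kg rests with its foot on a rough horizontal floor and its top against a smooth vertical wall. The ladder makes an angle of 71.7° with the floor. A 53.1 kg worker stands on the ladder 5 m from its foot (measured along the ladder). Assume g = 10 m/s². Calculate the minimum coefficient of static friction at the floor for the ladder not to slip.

μ_min ≈ 0.149

ΣF_y = 0: N_floor = 39×10 + 53.1×10 = 921 N.
Torques about the foot: N_wall · 12 sin 71.7° = 39×10×6 cos 71.7° + 53.1×10×5 cos 71.7° → N_wall = 137.66 N.
ΣF_x = 0: f_floor = N_wall = 137.66 N.
μ_min = f_floor / N_floor = 137.66 / 921 = 0.1495.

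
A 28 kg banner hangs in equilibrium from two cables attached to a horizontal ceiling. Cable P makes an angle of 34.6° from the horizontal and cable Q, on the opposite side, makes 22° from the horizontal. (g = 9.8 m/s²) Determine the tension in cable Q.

Weight W = 28 × 9.8 = 274.4 N acts straight down.
Horizontal: T_P cos 34.6° = T_Q cos 22°  →  T_P = 1.126 T_Q.
Vertical: T_P sin 34.6° + T_Q sin 22° = 274.4.
Substituting the horizontal relation into the vertical equation gives 1.014 T_Q = 274.4, so T_Q = 270.6 N.

T_Q ≈ 271 N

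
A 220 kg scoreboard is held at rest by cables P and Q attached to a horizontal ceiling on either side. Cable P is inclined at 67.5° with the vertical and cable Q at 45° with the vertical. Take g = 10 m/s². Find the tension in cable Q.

Angles from the horizontal: cable P is 90° − 67.5° = 22.5°, cable Q is 90° − 45° = 45°.
Weight W = 220 × 10 = 2200 N acts straight down.
Horizontal: T_P cos 22.5° = T_Q cos 45°  →  T_P = 0.7654 T_Q.
Vertical: T_P sin 22.5° + T_Q sin 45° = 2200.
Substituting the horizontal relation into the vertical equation gives 1 T_Q = 2200, so T_Q = 2200 N.

T_Q ≈ 2200 N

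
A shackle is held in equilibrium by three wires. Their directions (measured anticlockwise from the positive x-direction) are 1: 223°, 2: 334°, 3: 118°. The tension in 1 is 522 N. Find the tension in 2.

Resolve: ΣF_x = 522 cos 223° + T_2 cos 334° + T_3 cos 118° = 0.
        ΣF_y = 522 sin 223° + T_2 sin 334° + T_3 sin 118° = 0.
The known terms sum to (-381.8, -356) N, so 0.8988 T_2 − 0.4695 T_3 = 381.8 and -0.4384 T_2 + 0.8829 T_3 = 356.
Solving simultaneously: T_2 = 857.8 N, T_3 = 829.1 N.

T_2 ≈ 858 N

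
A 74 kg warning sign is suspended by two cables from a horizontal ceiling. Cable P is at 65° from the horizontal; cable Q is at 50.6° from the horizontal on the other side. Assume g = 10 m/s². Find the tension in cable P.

T_P ≈ 521 N

Weight W = 74 × 10 = 740 N acts straight down.
Horizontal: T_P cos 65° = T_Q cos 50.6°  →  T_Q = 0.6658 T_P.
Vertical: T_P sin 65° + T_Q sin 50.6° = 740.
Substituting the horizontal relation into the vertical equation gives 1.421 T_P = 740, so T_P = 520.8 N.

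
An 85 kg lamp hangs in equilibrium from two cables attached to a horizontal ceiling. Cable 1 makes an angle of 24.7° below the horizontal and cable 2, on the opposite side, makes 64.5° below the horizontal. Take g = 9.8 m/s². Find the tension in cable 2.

T_2 ≈ 757 N

Weight W = 85 × 9.8 = 833 N acts straight down.
Horizontal: T_1 cos 24.7° = T_2 cos 64.5°  →  T_1 = 0.4739 T_2.
Vertical: T_1 sin 24.7° + T_2 sin 64.5° = 833.
Substituting the horizontal relation into the vertical equation gives 1.101 T_2 = 833, so T_2 = 756.9 N.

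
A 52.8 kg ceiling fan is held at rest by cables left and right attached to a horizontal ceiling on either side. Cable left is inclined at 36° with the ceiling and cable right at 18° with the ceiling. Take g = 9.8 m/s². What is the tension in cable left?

T_left ≈ 608 N

Weight W = 52.8 × 9.8 = 517.4 N acts straight down.
Horizontal: T_left cos 36° = T_right cos 18°  →  T_right = 0.8507 T_left.
Vertical: T_left sin 36° + T_right sin 18° = 517.4.
Substituting the horizontal relation into the vertical equation gives 0.8507 T_left = 517.4, so T_left = 608.3 N.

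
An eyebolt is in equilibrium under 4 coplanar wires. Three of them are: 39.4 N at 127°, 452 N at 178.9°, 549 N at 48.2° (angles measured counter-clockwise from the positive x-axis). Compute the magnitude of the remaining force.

F ≈ 463 N

Sum the known components: ΣF_x = -109.7 N, ΣF_y = 449.4 N.
For equilibrium the remaining force must supply (−ΣF_x, −ΣF_y) = (109.7, -449.4) N.
Magnitude = √((109.7)² + (-449.4)²) = 462.6 N; direction = atan2(-449.4, 109.7) = 283.7°.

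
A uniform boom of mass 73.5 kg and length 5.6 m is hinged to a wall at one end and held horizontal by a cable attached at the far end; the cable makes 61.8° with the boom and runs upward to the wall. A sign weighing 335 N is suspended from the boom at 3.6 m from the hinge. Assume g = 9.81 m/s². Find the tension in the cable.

T ≈ 653 N

Take torques about the hinge: T sin 61.8° · 5.6 = 73.5×9.81×2.8 + 335×3.6 = 3224.9 N·m.
So T = 3224.9 / (0.8813 × 5.6) = 653.44 N.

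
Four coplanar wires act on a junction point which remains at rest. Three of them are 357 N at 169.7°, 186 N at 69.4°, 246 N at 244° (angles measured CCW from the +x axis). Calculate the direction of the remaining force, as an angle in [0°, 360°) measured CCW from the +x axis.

Sum the known components: ΣF_x = -393.6 N, ΣF_y = 16.84 N.
For equilibrium the remaining force must supply (−ΣF_x, −ΣF_y) = (393.6, -16.84) N.
Magnitude = √((393.6)² + (-16.84)²) = 394 N; direction = atan2(-16.84, 393.6) = 357.6°.

θ ≈ 358°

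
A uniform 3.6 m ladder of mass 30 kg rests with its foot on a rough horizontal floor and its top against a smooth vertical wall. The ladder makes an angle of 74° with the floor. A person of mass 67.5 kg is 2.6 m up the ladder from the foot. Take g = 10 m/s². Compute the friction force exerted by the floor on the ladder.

Torques about the foot: N_wall · 3.6 sin 74° = 30×10×1.8 cos 74° + 67.5×10×2.6 cos 74° → N_wall = 182.8 N.
ΣF_x = 0: f_floor = N_wall = 182.8 N.

f ≈ 183 N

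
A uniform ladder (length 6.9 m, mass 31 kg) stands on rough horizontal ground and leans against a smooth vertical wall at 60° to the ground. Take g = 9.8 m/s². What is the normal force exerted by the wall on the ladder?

N_wall ≈ 87.7 N

Torques about the foot: N_wall · 6.9 sin 60° = 31×9.8×3.45 cos 60° → N_wall = 87.7 N.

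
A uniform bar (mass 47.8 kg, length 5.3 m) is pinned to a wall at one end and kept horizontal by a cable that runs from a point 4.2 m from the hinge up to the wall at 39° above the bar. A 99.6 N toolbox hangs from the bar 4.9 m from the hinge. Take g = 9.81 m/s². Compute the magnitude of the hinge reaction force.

Take torques about the hinge: T sin 39° · 4.2 = 47.8×9.81×2.65 + 99.6×4.9 = 1730.7 N·m.
So T = 1730.7 / (0.6293 × 4.2) = 654.78 N.
ΣF_x = 0: H_x = T cos 39° = 508.86 N.
ΣF_y = 0: H_y = (47.8×9.81 + 99.6) − T sin 39° = 568.52 − 412.06 = 156.45 N.
|H| = √(H_x² + H_y²) = √((508.86)² + (156.45)²) = 532.37 N.

|H| ≈ 532 N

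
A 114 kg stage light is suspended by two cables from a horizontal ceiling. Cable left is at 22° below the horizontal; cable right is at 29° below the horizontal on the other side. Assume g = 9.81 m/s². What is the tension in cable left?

T_left ≈ 1260 N

Weight W = 114 × 9.81 = 1118 N acts straight down.
Horizontal: T_left cos 22° = T_right cos 29°  →  T_right = 1.06 T_left.
Vertical: T_left sin 22° + T_right sin 29° = 1118.
Substituting the horizontal relation into the vertical equation gives 0.8886 T_left = 1118, so T_left = 1259 N.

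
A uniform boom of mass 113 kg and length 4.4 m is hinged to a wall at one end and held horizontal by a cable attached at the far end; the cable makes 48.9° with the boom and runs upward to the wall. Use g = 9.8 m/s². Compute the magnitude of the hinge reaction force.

|H| ≈ 735 N

Take torques about the hinge: T sin 48.9° · 4.4 = 113×9.8×2.2 = 2436.3 N·m.
So T = 2436.3 / (0.7536 × 4.4) = 734.78 N.
ΣF_x = 0: H_x = T cos 48.9° = 483.02 N.
ΣF_y = 0: H_y = (113×9.8) − T sin 48.9° = 1107.4 − 553.7 = 553.7 N.
|H| = √(H_x² + H_y²) = √((483.02)² + (553.7)²) = 734.78 N.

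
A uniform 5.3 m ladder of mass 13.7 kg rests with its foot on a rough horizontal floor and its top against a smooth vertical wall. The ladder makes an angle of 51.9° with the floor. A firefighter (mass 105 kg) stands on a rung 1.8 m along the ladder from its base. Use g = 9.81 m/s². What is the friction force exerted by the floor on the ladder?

Torques about the foot: N_wall · 5.3 sin 51.9° = 13.7×9.81×2.65 cos 51.9° + 105×9.81×1.8 cos 51.9° → N_wall = 326.99 N.
ΣF_x = 0: f_floor = N_wall = 326.99 N.

f ≈ 327 N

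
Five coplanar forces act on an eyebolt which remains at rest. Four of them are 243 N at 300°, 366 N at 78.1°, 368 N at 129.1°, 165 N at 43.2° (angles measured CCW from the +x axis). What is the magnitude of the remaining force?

Sum the known components: ΣF_x = 85.16 N, ΣF_y = 546.2 N.
For equilibrium the remaining force must supply (−ΣF_x, −ΣF_y) = (-85.16, -546.2) N.
Magnitude = √((-85.16)² + (-546.2)²) = 552.8 N; direction = atan2(-546.2, -85.16) = 261.1°.

F ≈ 553 N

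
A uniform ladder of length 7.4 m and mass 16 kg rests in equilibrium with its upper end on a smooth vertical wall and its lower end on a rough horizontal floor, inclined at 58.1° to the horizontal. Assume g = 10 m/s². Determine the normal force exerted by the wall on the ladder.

N_wall ≈ 49.8 N

Torques about the foot: N_wall · 7.4 sin 58.1° = 16×10×3.7 cos 58.1° → N_wall = 49.796 N.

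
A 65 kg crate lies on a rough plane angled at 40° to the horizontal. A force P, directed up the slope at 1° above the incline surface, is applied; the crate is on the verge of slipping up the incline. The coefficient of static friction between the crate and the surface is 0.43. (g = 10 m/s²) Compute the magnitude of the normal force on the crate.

On the verge of sliding up the incline, friction equals μN and acts down the slope.
Perpendicular: N + P sin 1° = W cos 40° = 497.9 N.
Along incline: P cos 1° = W sin 40° + μN  with W sin 40° = 417.8 N.
Solving the pair for P and N: P = 627.3 N, N = 487 N (and f = μN = 209.4 N).

N ≈ 487 N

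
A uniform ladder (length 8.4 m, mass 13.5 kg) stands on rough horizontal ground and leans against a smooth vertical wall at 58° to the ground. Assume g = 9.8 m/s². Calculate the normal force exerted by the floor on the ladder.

N_floor ≈ 132 N

ΣF_y = 0: N_floor = 13.5×9.8 = 132.3 N.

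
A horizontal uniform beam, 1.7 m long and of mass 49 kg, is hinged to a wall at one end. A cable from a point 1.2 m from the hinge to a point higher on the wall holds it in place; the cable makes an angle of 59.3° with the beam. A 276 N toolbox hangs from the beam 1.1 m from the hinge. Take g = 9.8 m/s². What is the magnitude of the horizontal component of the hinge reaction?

Take torques about the hinge: T sin 59.3° · 1.2 = 49×9.8×0.85 + 276×1.1 = 711.77 N·m.
So T = 711.77 / (0.8599 × 1.2) = 689.82 N.
ΣF_x = 0: H_x = T cos 59.3° = 352.18 N.

H_x ≈ 352 N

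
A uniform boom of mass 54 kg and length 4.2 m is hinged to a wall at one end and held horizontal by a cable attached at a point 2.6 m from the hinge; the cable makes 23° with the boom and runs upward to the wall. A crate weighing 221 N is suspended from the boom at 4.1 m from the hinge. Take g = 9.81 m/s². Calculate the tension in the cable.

T ≈ 1990 N

Take torques about the hinge: T sin 23° · 2.6 = 54×9.81×2.1 + 221×4.1 = 2018.6 N·m.
So T = 2018.6 / (0.3907 × 2.6) = 1987 N.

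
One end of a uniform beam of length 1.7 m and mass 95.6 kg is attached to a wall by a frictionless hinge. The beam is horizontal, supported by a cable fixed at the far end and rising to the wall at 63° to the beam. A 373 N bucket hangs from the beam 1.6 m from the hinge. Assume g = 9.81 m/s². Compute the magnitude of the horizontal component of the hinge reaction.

H_x ≈ 418 N

Take torques about the hinge: T sin 63° · 1.7 = 95.6×9.81×0.85 + 373×1.6 = 1394 N·m.
So T = 1394 / (0.8910 × 1.7) = 920.28 N.
ΣF_x = 0: H_x = T cos 63° = 417.8 N.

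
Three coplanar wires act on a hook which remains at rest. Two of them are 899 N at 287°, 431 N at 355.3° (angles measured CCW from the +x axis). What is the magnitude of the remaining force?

F ≈ 1130 N

Sum the known components: ΣF_x = 692.4 N, ΣF_y = -895 N.
For equilibrium the remaining force must supply (−ΣF_x, −ΣF_y) = (-692.4, 895) N.
Magnitude = √((-692.4)² + (895)²) = 1132 N; direction = atan2(895, -692.4) = 127.7°.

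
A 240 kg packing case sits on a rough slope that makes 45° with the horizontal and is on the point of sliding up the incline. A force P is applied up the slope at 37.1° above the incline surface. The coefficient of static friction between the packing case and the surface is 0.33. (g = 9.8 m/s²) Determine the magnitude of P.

On the verge of sliding up the incline, friction equals μN and acts down the slope.
Perpendicular: N + P sin 37.1° = W cos 45° = 1663 N.
Along incline: P cos 37.1° = W sin 45° + μN  with W sin 45° = 1663 N.
Solving the pair for P and N: P = 2219 N, N = 324.4 N (and f = μN = 107 N).

P ≈ 2220 N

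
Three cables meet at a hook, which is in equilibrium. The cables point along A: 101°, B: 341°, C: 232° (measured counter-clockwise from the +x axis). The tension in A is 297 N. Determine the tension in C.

Resolve: ΣF_x = 297 cos 101° + T_B cos 341° + T_C cos 232° = 0.
        ΣF_y = 297 sin 101° + T_B sin 341° + T_C sin 232° = 0.
The known terms sum to (-56.67, 291.5) N, so 0.9455 T_B − 0.6157 T_C = 56.67 and -0.3256 T_B − 0.7880 T_C = -291.5.
Solving simultaneously: T_B = 237.1 N, T_C = 272 N.

T_C ≈ 272 N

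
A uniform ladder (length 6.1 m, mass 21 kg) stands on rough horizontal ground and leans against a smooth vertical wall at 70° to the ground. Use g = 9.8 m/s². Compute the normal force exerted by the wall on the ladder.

Torques about the foot: N_wall · 6.1 sin 70° = 21×9.8×3.05 cos 70° → N_wall = 37.453 N.

N_wall ≈ 37.5 N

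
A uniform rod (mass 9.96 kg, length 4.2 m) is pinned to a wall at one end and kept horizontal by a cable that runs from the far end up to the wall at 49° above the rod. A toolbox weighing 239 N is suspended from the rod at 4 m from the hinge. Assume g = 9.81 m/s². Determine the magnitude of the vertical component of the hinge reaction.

|H_y| ≈ 60.2 N

Take torques about the hinge: T sin 49° · 4.2 = 9.96×9.81×2.1 + 239×4 = 1161.2 N·m.
So T = 1161.2 / (0.7547 × 4.2) = 366.33 N.
ΣF_y = 0: H_y = (9.96×9.81 + 239) − T sin 49° = 336.71 − 276.47 = 60.235 N.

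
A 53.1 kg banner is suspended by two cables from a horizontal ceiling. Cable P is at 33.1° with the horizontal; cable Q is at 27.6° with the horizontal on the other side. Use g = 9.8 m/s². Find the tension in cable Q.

T_Q ≈ 500 N

Weight W = 53.1 × 9.8 = 520.4 N acts straight down.
Horizontal: T_P cos 33.1° = T_Q cos 27.6°  →  T_P = 1.058 T_Q.
Vertical: T_P sin 33.1° + T_Q sin 27.6° = 520.4.
Substituting the horizontal relation into the vertical equation gives 1.041 T_Q = 520.4, so T_Q = 499.9 N.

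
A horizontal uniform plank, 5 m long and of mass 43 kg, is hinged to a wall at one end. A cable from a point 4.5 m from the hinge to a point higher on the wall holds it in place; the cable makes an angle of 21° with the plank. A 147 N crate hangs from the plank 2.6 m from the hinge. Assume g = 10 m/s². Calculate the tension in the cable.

T ≈ 904 N

Take torques about the hinge: T sin 21° · 4.5 = 43×10×2.5 + 147×2.6 = 1457.2 N·m.
So T = 1457.2 / (0.3584 × 4.5) = 903.6 N.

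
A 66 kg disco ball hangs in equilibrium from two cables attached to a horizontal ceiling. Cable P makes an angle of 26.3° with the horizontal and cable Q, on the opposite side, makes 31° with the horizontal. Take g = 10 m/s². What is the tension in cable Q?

Weight W = 66 × 10 = 660 N acts straight down.
Horizontal: T_P cos 26.3° = T_Q cos 31°  →  T_P = 0.9561 T_Q.
Vertical: T_P sin 26.3° + T_Q sin 31° = 660.
Substituting the horizontal relation into the vertical equation gives 0.9387 T_Q = 660, so T_Q = 703.1 N.

T_Q ≈ 703 N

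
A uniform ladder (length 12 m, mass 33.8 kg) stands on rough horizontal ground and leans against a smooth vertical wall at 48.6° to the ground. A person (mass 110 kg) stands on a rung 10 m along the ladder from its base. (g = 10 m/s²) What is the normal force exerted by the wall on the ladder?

Torques about the foot: N_wall · 12 sin 48.6° = 33.8×10×6 cos 48.6° + 110×10×10 cos 48.6° → N_wall = 957.14 N.

N_wall ≈ 957 N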